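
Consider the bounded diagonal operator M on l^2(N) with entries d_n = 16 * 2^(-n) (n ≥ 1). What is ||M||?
||M|| = 8 (attained at n = 1)

For M diagonal, ||M|| = sup_n |d_n|. The sequence d_n = 16 * 2^(-n) is positive and strictly decreasing (ratio 2^(-1) < 1), so the supremum is d_1 = 16/2 = 8. Hence ||M|| = 8.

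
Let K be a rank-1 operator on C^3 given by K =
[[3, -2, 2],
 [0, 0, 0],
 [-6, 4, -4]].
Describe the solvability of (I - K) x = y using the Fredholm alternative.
(I - K) is invertible (det(I - K) = 2 ≠ 0), so for every y in C^3 the equation (I - K) x = y has a unique solution.

K has rank 1, so it is an outer product K = u v^T: every row of K is a multiple of one row vector. Reading off the entries, u = (1, 0, -2) and v = (3, -2, 2) (row i of K equals u_i·v^T). A rank-one matrix u v^T satisfies K u = u (v·u) and kills the (2)-dimensional subspace v^⊥, so its characteristic polynomial is lambda^2 (lambda - v·u) with v·u = tr K = -1. Hence the eigenvalues of I - K are 1 (multiplicity 2) and 1 - (-1) = 2, so det(I - K) = 2. (Direct check: I - K =
[[-2, 2, -2],
 [0, 1, 0],
 [6, -4, 5]]
has determinant 2.) The finite-dimensional Fredholm alternative says: either (I - K) is invertible, or ker(I - K) ≠ {0} and then range(I - K) = ker((I - K)^*)^⊥, with dim ker(I - K) = dim ker((I - K)^*). Since det(I - K) ≠ 0, 1 is not an eigenvalue of K and ker(I - K) = {0}, so we are in the first case: for every y there is a unique x = (I - K)^(-1) y. Explicitly, by the Sherman–Morrison formula, (I - u v^T)^(-1) = I + u v^T/(1 - v·u), i.e. (I - K)^(-1) = I + K/(2).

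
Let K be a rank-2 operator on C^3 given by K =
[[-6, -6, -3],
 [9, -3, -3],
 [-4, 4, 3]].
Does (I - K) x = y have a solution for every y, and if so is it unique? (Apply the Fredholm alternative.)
(I - K) is invertible (det(I - K) = 52 ≠ 0), so for every y in C^3 the equation (I - K) x = y has a unique solution.

K has rank 2 and factors as K = U V^T = u1 v1^T + u2 v2^T with u1 = (-3, 0, 1), v1 = (-1, 3, 2), u2 = (3, -3, 1), v2 = (-3, 1, 1) (multiplying out reproduces the displayed K). The nonzero eigenvalues of U V^T coincide with those of the 2 x 2 matrix G = V^T U = [[v1·u1, v1·u2], [v2·u1, v2·u2]] = [[5, -10], [10, -11]], and by the Sylvester determinant identity det(I_3 - U V^T) = det(I_2 - V^T U) = det([[-4, 10], [-10, 12]]) = (-4)(12) - (10)(-10) = 52. (Direct check: I - K =
[[7, 6, 3],
 [-9, 4, 3],
 [4, -4, -2]]
has determinant 52.) The finite-dimensional Fredholm alternative says: either (I - K) is invertible, or ker(I - K) ≠ {0} and then range(I - K) = ker((I - K)^*)^⊥, with dim ker(I - K) = dim ker((I - K)^*). Since det(I - K) ≠ 0, 1 is not an eigenvalue of K and ker(I - K) = {0}, so we are in the first case: for every y there is a unique x = (I - K)^(-1) y. (Explicitly, by the Woodbury identity, (I - U V^T)^(-1) = I + U (I_2 - G)^(-1) V^T.)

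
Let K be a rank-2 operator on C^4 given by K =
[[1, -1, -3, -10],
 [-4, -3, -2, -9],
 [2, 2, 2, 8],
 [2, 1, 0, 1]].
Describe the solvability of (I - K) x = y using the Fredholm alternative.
(I - K) is invertible (det(I - K) = 28 ≠ 0), so for every y in C^4 the equation (I - K) x = y has a unique solution.

K has rank 2 and factors as K = U V^T = u1 v1^T + u2 v2^T with u1 = (3, 2, -2, 0), v1 = (1, 0, -1, -3), u2 = (-1, -3, 2, 1), v2 = (2, 1, 0, 1) (multiplying out reproduces the displayed K). The nonzero eigenvalues of U V^T coincide with those of the 2 x 2 matrix G = V^T U = [[v1·u1, v1·u2], [v2·u1, v2·u2]] = [[5, -6], [8, -4]], and by the Sylvester determinant identity det(I_4 - U V^T) = det(I_2 - V^T U) = det([[-4, 6], [-8, 5]]) = (-4)(5) - (6)(-8) = 28. (Direct check: I - K =
[[0, 1, 3, 10],
 [4, 4, 2, 9],
 [-2, -2, -1, -8],
 [-2, -1, 0, 0]]
has determinant 28.) The finite-dimensional Fredholm alternative says: either (I - K) is invertible, or ker(I - K) ≠ {0} and then range(I - K) = ker((I - K)^*)^⊥, with dim ker(I - K) = dim ker((I - K)^*). Since det(I - K) ≠ 0, 1 is not an eigenvalue of K and ker(I - K) = {0}, so we are in the first case: for every y there is a unique x = (I - K)^(-1) y. (Explicitly, by the Woodbury identity, (I - U V^T)^(-1) = I + U (I_2 - G)^(-1) V^T.)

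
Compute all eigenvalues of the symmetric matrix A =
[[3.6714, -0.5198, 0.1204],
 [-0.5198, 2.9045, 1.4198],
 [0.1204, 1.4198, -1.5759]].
sigma(A) ≈ {-2, 3, 4}

A is real symmetric, so its spectrum consists of real eigenvalues. Expanding the characteristic polynomial of the displayed matrix gives
  det(λ I - A) = p(λ) = λ^3 + (-5)λ^2 + (-2)λ + (24).
Solving p(λ) = 0 yields eigenvalues ≈ -2, 3, 4. (A is shown rounded to 4 decimals, so these recover the underlying integer eigenvalues to within that precision.)
Verification: the trace of A = 5 equals the sum of eigenvalues 5, and det(A) ≈ -23.9997 matches the eigenvalue product -24.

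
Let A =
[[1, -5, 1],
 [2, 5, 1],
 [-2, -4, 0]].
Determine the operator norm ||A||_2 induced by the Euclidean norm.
||A||_2 ≈ 8.2964 (= sqrt(largest eigenvalue of A^T A))

||A||_2 = sigma_max(A) = sqrt(lambda_max(A^T A)). Form the symmetric matrix M = A^T A =
[[9, 13, 3],
 [13, 66, 0],
 [3, 0, 2]].
Its characteristic polynomial (trace, sum of principal 2x2 minors, determinant of M give the coefficients) is
  p(λ) = det(λ I - M) = λ^3 - 77λ^2 + 566λ - 256.
No integer candidate from the rational root theorem (±divisors of 256) is a root, so the roots are irrational. The cubic discriminant is Δ = 905671332 > 0, so there are three distinct real roots. p(0) = -256 and p(1) = 234 have opposite signs, so a root lies in (0, 1); Newton's method refines it to λ ≈ 0.484. p(7) = 276 and p(8) = -144 have opposite signs, so a root lies in (7, 8); Newton's method refines it to λ ≈ 7.685. p(68) = -3384 and p(69) = 710 have opposite signs, so a root lies in (68, 69); Newton's method refines it to λ ≈ 68.831. Check (Vieta): the three roots sum to 77, matching tr M = 77.
So the eigenvalues of A^T A are ≈ 0.484, 7.685, 68.831 (all ≥ 0, as they must be for A^T A). The largest is λ_max ≈ 68.831, hence ||A||_2 = sqrt(λ_max) ≈ 8.2964.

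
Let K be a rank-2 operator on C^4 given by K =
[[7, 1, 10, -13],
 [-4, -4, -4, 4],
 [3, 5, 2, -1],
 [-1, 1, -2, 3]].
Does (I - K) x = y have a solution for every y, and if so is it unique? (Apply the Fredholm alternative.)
(I - K) is invertible (det(I - K) = -39 ≠ 0), so for every y in C^4 the equation (I - K) x = y has a unique solution.

K has rank 2 and factors as K = U V^T = u1 v1^T + u2 v2^T with u1 = (-2, 2, -2, 0), v1 = (-2, -2, -2, 2), u2 = (3, 0, -1, -1), v2 = (1, -1, 2, -3) (multiplying out reproduces the displayed K). The nonzero eigenvalues of U V^T coincide with those of the 2 x 2 matrix G = V^T U = [[v1·u1, v1·u2], [v2·u1, v2·u2]] = [[4, -6], [-8, 4]], and by the Sylvester determinant identity det(I_4 - U V^T) = det(I_2 - V^T U) = det([[-3, 6], [8, -3]]) = (-3)(-3) - (6)(8) = -39. (Direct check: I - K =
[[-6, -1, -10, 13],
 [4, 5, 4, -4],
 [-3, -5, -1, 1],
 [1, -1, 2, -2]]
has determinant -39.) The finite-dimensional Fredholm alternative says: either (I - K) is invertible, or ker(I - K) ≠ {0} and then range(I - K) = ker((I - K)^*)^⊥, with dim ker(I - K) = dim ker((I - K)^*). Since det(I - K) ≠ 0, 1 is not an eigenvalue of K and ker(I - K) = {0}, so we are in the first case: for every y there is a unique x = (I - K)^(-1) y. (Explicitly, by the Woodbury identity, (I - U V^T)^(-1) = I + U (I_2 - G)^(-1) V^T.)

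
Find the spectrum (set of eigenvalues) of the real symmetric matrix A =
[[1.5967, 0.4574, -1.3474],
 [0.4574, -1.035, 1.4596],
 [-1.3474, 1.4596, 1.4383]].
sigma(A) ≈ {-2, 1, 3}

A is real symmetric, so its spectrum consists of real eigenvalues. Expanding the characteristic polynomial of the displayed matrix gives
  det(λ I - A) = p(λ) = λ^3 + (-2)λ^2 + (-5)λ + (6).
Solving p(λ) = 0 yields eigenvalues ≈ -2, 1, 3. (A is shown rounded to 4 decimals, so these recover the underlying integer eigenvalues to within that precision.)
Verification: the trace of A = 2 equals the sum of eigenvalues 2, and det(A) ≈ -5.9996 matches the eigenvalue product -6.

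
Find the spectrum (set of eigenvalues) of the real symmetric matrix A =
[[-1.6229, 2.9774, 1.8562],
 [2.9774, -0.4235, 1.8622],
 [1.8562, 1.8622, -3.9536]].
sigma(A) ≈ {-5, -4, 3}

A is real symmetric, so its spectrum consists of real eigenvalues. Expanding the characteristic polynomial of the displayed matrix gives
  det(λ I - A) = p(λ) = λ^3 + (6)λ^2 + (-7)λ + (-60.0015).
Solving p(λ) = 0 yields eigenvalues ≈ -5, -4, 3. (A is shown rounded to 4 decimals, so these recover the underlying integer eigenvalues to within that precision.)
Verification: the trace of A = -6 equals the sum of eigenvalues -6, and det(A) ≈ 60.0015 matches the eigenvalue product 60.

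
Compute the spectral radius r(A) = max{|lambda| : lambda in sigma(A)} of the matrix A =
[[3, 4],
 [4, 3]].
r(A) = 7

The eigenvalues of A are the roots of its characteristic polynomial. With M = A (coefficients from the trace and determinant):
  p(λ) = det(λ I - M) = λ^2 - 6λ - 7.
For λ^2 - 6λ - 7 the discriminant is 64. It is a perfect square (8^2), so the roots are rational: λ = (6 ± 8)/2 = 7, -1.
Thus the eigenvalues (to 4 decimals) are 7 (modulus 7); -1 (modulus 1). The spectral radius is the largest modulus: r(A) = 7. (Cross-check: r(A) ≤ ||A||_2 ≈ 7; equality holds whenever A is normal, though it can also hold for some non-normal A.)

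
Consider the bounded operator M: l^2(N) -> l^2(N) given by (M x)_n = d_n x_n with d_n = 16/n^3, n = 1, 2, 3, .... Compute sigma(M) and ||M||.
sigma(M) = {16/n^3 : n ≥ 1} ∪ {0}; ||M|| = 16

A bounded diagonal operator on l^2 with diagonal entries d_n has spectrum equal to the closure of {d_n : n ≥ 1}: every d_n is an eigenvalue (with eigenvector e_n), so {d_n} ⊂ sigma(M); the spectrum is closed, so its closure is too; and for lambda not in the closure, (M - lambda I) has bounded inverse (the diagonal entries 1/(d_n - lambda) are bounded). For our sequence d_n = 16/n^3, n = 1, 2, 3, ...:
  - {d_n} = {16/n^3 : n ≥ 1}; the only limit point is 0
  - closure = {16/n^3 : n ≥ 1} ∪ {0}
For the norm: a diagonal operator has ||M|| = sup_n |d_n|. Here d_n = 16/n^3 is positive and decreasing, so sup_n |d_n| = d_1 = 16. So ||M|| = 16.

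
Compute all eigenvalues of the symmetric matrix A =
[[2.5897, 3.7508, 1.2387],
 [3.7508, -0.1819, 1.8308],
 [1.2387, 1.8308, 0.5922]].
sigma(A) ≈ {-3, 0, 6}

A is real symmetric, so its spectrum consists of real eigenvalues. Expanding the characteristic polynomial of the displayed matrix gives
  det(λ I - A) = p(λ) = λ^3 + (-3)λ^2 + (-18)λ + (0).
Solving p(λ) = 0 yields eigenvalues ≈ -3, 0, 6. (A is shown rounded to 4 decimals, so these recover the underlying integer eigenvalues to within that precision.)
Verification: the trace of A = 3 equals the sum of eigenvalues 3, and det(A) ≈ 0.0008 matches the eigenvalue product 0.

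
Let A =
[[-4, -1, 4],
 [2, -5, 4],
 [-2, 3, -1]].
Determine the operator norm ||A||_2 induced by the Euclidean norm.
||A||_2 ≈ 7.8484 (= sqrt(largest eigenvalue of A^T A))

||A||_2 = sigma_max(A) = sqrt(lambda_max(A^T A)). Form the symmetric matrix M = A^T A =
[[24, -12, -6],
 [-12, 35, -27],
 [-6, -27, 33]].
Its characteristic polynomial (trace, sum of principal 2x2 minors, determinant of M give the coefficients) is
  p(λ) = det(λ I - M) = λ^3 - 92λ^2 + 1878λ - 324.
No integer candidate from the rational root theorem (±divisors of 324) is a root, so the roots are irrational. The cubic discriminant is Δ = 3353209200 > 0, so there are three distinct real roots. p(0) = -324 and p(1) = 1463 have opposite signs, so a root lies in (0, 1); Newton's method refines it to λ ≈ 0.174. p(30) = 216 and p(31) = -727 have opposite signs, so a root lies in (30, 31); Newton's method refines it to λ ≈ 30.2292. p(61) = -1117 and p(62) = 792 have opposite signs, so a root lies in (61, 62); Newton's method refines it to λ ≈ 61.5968. Check (Vieta): the three roots sum to 92, matching tr M = 92.
So the eigenvalues of A^T A are ≈ 0.174, 30.2292, 61.5968 (all ≥ 0, as they must be for A^T A). The largest is λ_max ≈ 61.5968, hence ||A||_2 = sqrt(λ_max) ≈ 7.8484.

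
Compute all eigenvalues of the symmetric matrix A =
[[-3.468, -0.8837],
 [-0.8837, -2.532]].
sigma(A) ≈ {-4, -2}

A is real symmetric, so its spectrum consists of real eigenvalues. Expanding the characteristic polynomial of the displayed matrix gives
  det(λ I - A) = p(λ) = λ^2 + (6)λ + (8).
Solving p(λ) = 0 yields eigenvalues ≈ -4, -2. (A is shown rounded to 4 decimals, so these recover the underlying integer eigenvalues to within that precision.)
Verification: the trace of A = -6 equals the sum of eigenvalues -6, and det(A) ≈ 8.0001 matches the eigenvalue product 8.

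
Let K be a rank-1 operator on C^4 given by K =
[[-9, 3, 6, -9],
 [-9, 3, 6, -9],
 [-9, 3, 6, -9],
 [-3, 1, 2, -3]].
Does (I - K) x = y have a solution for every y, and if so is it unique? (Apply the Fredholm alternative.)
(I - K) is invertible (det(I - K) = 4 ≠ 0), so for every y in C^4 the equation (I - K) x = y has a unique solution.

K has rank 1, so it is an outer product K = u v^T: every row of K is a multiple of one row vector. Reading off the entries, u = (-3, -3, -3, -1) and v = (3, -1, -2, 3) (row i of K equals u_i·v^T). A rank-one matrix u v^T satisfies K u = u (v·u) and kills the (3)-dimensional subspace v^⊥, so its characteristic polynomial is lambda^3 (lambda - v·u) with v·u = tr K = -3. Hence the eigenvalues of I - K are 1 (multiplicity 3) and 1 - (-3) = 4, so det(I - K) = 4. (Direct check: I - K =
[[10, -3, -6, 9],
 [9, -2, -6, 9],
 [9, -3, -5, 9],
 [3, -1, -2, 4]]
has determinant 4.) The finite-dimensional Fredholm alternative says: either (I - K) is invertible, or ker(I - K) ≠ {0} and then range(I - K) = ker((I - K)^*)^⊥, with dim ker(I - K) = dim ker((I - K)^*). Since det(I - K) ≠ 0, 1 is not an eigenvalue of K and ker(I - K) = {0}, so we are in the first case: for every y there is a unique x = (I - K)^(-1) y. Explicitly, by the Sherman–Morrison formula, (I - u v^T)^(-1) = I + u v^T/(1 - v·u), i.e. (I - K)^(-1) = I + K/(4).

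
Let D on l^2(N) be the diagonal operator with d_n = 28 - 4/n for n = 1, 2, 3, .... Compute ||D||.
||D|| = 28

For a diagonal operator on l^2 with entries d_n, ||D|| = sup_n |d_n|. Here d_1 = 24, d_2 = 26, ..., and d_n = 28 - 4/n increases monotonically toward 28. All terms lie in [24, 28), so |d_n| = d_n and the supremum is the limit 28, which is not attained by any individual d_n. Hence ||D|| = 28.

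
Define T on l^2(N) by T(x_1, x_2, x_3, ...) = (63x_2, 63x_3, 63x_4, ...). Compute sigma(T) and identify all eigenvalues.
sigma(T) = closed disk {z in C : |z| ≤ 63}; sigma_p(T) = open disk {z in C : |z| < 63}

Note T = 63·V where V is the unit left shift (V x)_k = x_{k+1}; so sigma(T) = 63·sigma(V) and ||T|| = 63||V||. ||T x||^2 = 3969sum_{k≥2} |x_k|^2 ≤ 3969||x||^2, with equality on {x : x_1 = 0}, so ||T|| = 63. For any lambda with |lambda| < 63, set r = lambda/63 (|r| < 1); the vector x = (1, r, r^2, ...) is in l^2 and satisfies T x = 63(r, r^2, ...) = lambda x, so lambda is an eigenvalue. On the boundary |lambda| = 63 the geometric series diverges, so no l^2 eigenvector exists, but these lambda lie in the approximate point spectrum. Hence sigma(T) is the closed disk of radius 63 and sigma_p(T) is the open disk.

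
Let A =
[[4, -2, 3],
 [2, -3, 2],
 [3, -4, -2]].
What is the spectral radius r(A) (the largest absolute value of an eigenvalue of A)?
r(A) ≈ 4.0654

The eigenvalues of A are the roots of its characteristic polynomial. With M = A (coefficients from the trace, the sum of principal 2x2 minors, and det A):
  p(λ) = det(λ I - M) = λ^3 + λ^2 - 11λ - 39.
No integer candidate from the rational root theorem (±divisors of 39) is a root, so the roots are irrational. The cubic discriminant is Δ = -27744 < 0, so there is one real root and a complex-conjugate pair. p(4) = -3 and p(5) = 56 have opposite signs, so a root lies in (4, 5); Newton's method refines it to λ ≈ 4.0654. Dividing out (λ - (4.0654)) leaves approximately λ^2 + 5.0654λ + 9.5931. For λ^2 + 5.0654λ + 9.5931 the discriminant is -12.7139. It is negative, so the remaining roots are the complex-conjugate pair λ ≈ -2.5327 ± 1.7828i. Their product equals the constant term, so |λ|^2 ≈ 9.5931 and |λ| ≈ 3.0973.
Thus the eigenvalues (to 4 decimals) are 4.0654 (modulus 4.0654); -2.5327 ± 1.7828i (modulus 3.0973). The spectral radius is the largest modulus: r(A) ≈ 4.0654. (Cross-check: r(A) ≤ ||A||_2 ≈ 7.5791; equality holds whenever A is normal, though it can also hold for some non-normal A.)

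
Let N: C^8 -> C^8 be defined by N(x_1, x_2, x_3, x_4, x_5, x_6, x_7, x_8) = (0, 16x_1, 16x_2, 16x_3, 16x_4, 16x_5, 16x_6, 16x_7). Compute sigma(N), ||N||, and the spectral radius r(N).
sigma(N) = {0}; ||N|| = 16; r(N) = 0. (N is nilpotent with N^8 = 0.)

On C^8, N is a strictly lower-triangular matrix with 16 on the subdiagonal and zeros elsewhere, so its characteristic polynomial is lambda^8 and every eigenvalue is 0: sigma(N) = {0}. For the operator norm, N e_i = 16e_{i+1} for i = 1, ..., 7 and N e_8 = 0, so the singular values of N are 16 (with multiplicity 7) and 0; hence ||N|| = 16. The spectral radius r(N) = max|lambda| = 0. Note ||N|| > r(N) — characteristic of non-normal nilpotent operators. Indeed N^8 = 0.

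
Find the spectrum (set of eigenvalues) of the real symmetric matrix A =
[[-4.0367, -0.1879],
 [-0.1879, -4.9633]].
sigma(A) ≈ {-5, -4}

A is real symmetric, so its spectrum consists of real eigenvalues. Expanding the characteristic polynomial of the displayed matrix gives
  det(λ I - A) = p(λ) = λ^2 + (9)λ + (20).
Solving p(λ) = 0 yields eigenvalues ≈ -5, -4. (A is shown rounded to 4 decimals, so these recover the underlying integer eigenvalues to within that precision.)
Verification: the trace of A = -9 equals the sum of eigenvalues -9, and det(A) ≈ 20.0000 matches the eigenvalue product 20.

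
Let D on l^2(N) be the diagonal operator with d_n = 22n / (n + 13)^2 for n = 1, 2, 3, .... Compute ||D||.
||D|| = 11/26 (attained at n = 13)

For D diagonal, ||D|| = sup_n |d_n|. Treat f(x) = 22x / (x + 13)^2 for real x > 0. By the quotient rule, f'(x) = 22(13 - x)/(x + 13)^3, which is positive for x < 13 and negative for x > 13. So f has a unique maximum at x = 13, and since 13 is a positive integer, the supremum over n ≥ 1 is attained at n = 13: d_13 = 22·13/(13 + 13)^2 = 22·13/676 = 11/26. Hence ||D|| = 11/26.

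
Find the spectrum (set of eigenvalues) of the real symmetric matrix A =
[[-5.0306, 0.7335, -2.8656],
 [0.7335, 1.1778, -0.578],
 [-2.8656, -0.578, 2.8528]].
sigma(A) ≈ {-6, 1, 4}

A is real symmetric, so its spectrum consists of real eigenvalues. Expanding the characteristic polynomial of the displayed matrix gives
  det(λ I - A) = p(λ) = λ^3 + (1)λ^2 + (-26)λ + (24).
Solving p(λ) = 0 yields eigenvalues ≈ -6, 1, 4. (A is shown rounded to 4 decimals, so these recover the underlying integer eigenvalues to within that precision.)
Verification: the trace of A = -1 equals the sum of eigenvalues -1, and det(A) ≈ -23.9991 matches the eigenvalue product -24.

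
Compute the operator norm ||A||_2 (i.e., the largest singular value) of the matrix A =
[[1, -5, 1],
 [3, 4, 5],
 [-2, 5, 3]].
||A||_2 ≈ 9.1852 (= sqrt(largest eigenvalue of A^T A))

||A||_2 = sigma_max(A) = sqrt(lambda_max(A^T A)). Form the symmetric matrix M = A^T A =
[[14, -3, 10],
 [-3, 66, 30],
 [10, 30, 35]].
Its characteristic polynomial (trace, sum of principal 2x2 minors, determinant of M give the coefficients) is
  p(λ) = det(λ I - M) = λ^3 - 115λ^2 + 2715λ - 11025.
No integer candidate from the rational root theorem (±divisors of 11025) is a root, so the roots are irrational. The cubic discriminant is Δ = 9041544000 > 0, so there are three distinct real roots. p(5) = -200 and p(6) = 1341 have opposite signs, so a root lies in (5, 6); Newton's method refines it to λ ≈ 5.1229. p(25) = 600 and p(26) = -599 have opposite signs, so a root lies in (25, 26); Newton's method refines it to λ ≈ 25.5084. p(84) = -1701 and p(85) = 3000 have opposite signs, so a root lies in (84, 85); Newton's method refines it to λ ≈ 84.3687. Check (Vieta): the three roots sum to 115, matching tr M = 115.
So the eigenvalues of A^T A are ≈ 5.1229, 25.5084, 84.3687 (all ≥ 0, as they must be for A^T A). The largest is λ_max ≈ 84.3687, hence ||A||_2 = sqrt(λ_max) ≈ 9.1852.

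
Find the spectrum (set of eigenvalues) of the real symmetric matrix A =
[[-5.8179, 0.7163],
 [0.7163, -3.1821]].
sigma(A) ≈ {-6, -3}

A is real symmetric, so its spectrum consists of real eigenvalues. Expanding the characteristic polynomial of the displayed matrix gives
  det(λ I - A) = p(λ) = λ^2 + (9)λ + (18).
Solving p(λ) = 0 yields eigenvalues ≈ -6, -3. (A is shown rounded to 4 decimals, so these recover the underlying integer eigenvalues to within that precision.)
Verification: the trace of A = -9 equals the sum of eigenvalues -9, and det(A) ≈ 18.0001 matches the eigenvalue product 18.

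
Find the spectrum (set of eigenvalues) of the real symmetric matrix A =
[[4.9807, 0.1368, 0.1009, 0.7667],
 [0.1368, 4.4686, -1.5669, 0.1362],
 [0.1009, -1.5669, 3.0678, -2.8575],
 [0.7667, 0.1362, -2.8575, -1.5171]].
sigma(A) ≈ {-3, 3, 5, 6}

A is real symmetric, so its spectrum consists of real eigenvalues. Expanding the characteristic polynomial of the displayed matrix gives
  det(λ I - A) = p(λ) = λ^4 + (-11)λ^3 + (21)λ^2 + (99)λ + (-270).
Solving p(λ) = 0 yields eigenvalues ≈ -3, 3, 5, 6. (A is shown rounded to 4 decimals, so these recover the underlying integer eigenvalues to within that precision.)
Verification: the trace of A = 11 equals the sum of eigenvalues 11, and det(A) ≈ -270.0005 matches the eigenvalue product -270.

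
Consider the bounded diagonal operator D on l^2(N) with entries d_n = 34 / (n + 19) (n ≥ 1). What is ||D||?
||D|| = 17/10 (attained at n = 1)

For D diagonal, ||D|| = sup_n |d_n| = sup_n 34/(n + 19). This is positive and strictly decreasing in n, so the supremum is attained at n = 1: d_1 = 34/(1 + 19) = 17/10. Hence ||D|| = 17/10.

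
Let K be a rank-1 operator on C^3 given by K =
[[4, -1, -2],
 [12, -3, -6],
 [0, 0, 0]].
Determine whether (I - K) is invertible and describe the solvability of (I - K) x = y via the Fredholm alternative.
(I - K) is singular (det(I - K) = 0, i.e. 1 ∈ sigma(K)). (I - K) x = y is solvable iff y ⊥ ker((I - K)^*) = span{(4, -1, -2)}, i.e. iff 4y_1 - y_2 - 2y_3 = 0. When solvable, the solutions are x = y + c·(1, 3, 0), c arbitrary (ker(I - K) = span{(1, 3, 0)}, dimension 1).

K has rank 1, so it is an outer product K = u v^T: every row of K is a multiple of one row vector. Reading off the entries, u = (1, 3, 0) and v = (4, -1, -2) (row i of K equals u_i·v^T). A rank-one matrix u v^T satisfies K u = u (v·u) and kills the (2)-dimensional subspace v^⊥, so its characteristic polynomial is lambda^2 (lambda - v·u) with v·u = tr K = 1. Hence the eigenvalues of I - K are 1 (multiplicity 2) and 1 - (1) = 0, so det(I - K) = 0. (Direct check: I - K =
[[-3, 1, 2],
 [-12, 4, 6],
 [0, 0, 1]]
has determinant 0.) So 1 is an eigenvalue of K and (I - K) is not invertible. The finite-dimensional Fredholm alternative says: either (I - K) is invertible, or ker(I - K) ≠ {0} and then range(I - K) = ker((I - K)^*)^⊥, with dim ker(I - K) = dim ker((I - K)^*). We are in the second case, so we need both kernels. Kernel of I - K: (I - K) u = u - u (v·u) = u - u = 0, so ker(I - K) = span{u} = span{(1, 3, 0)} (it is exactly 1-dimensional because rank(I - K) = 2). Kernel of the adjoint: K is real, so (I - K)^* = I - K^T = I - v u^T, and (I - v u^T) v = v - v (u·v) = 0; hence ker((I - K)^*) = span{v} = span{(4, -1, -2)}. Therefore (I - K) x = y is solvable iff <y, v> = 0, i.e. iff 4y_1 - y_2 - 2y_3 = 0. When this holds, K y = u (v·y) = 0, so (I - K) y = y and x = y is a particular solution; the full solution set is the line x = y + c·u = y + c·(1, 3, 0), c ∈ C.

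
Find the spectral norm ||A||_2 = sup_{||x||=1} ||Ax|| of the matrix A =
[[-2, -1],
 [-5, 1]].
||A||_2 = sqrt((31 + sqrt(765))/2) ≈ 5.4157 (= sqrt(largest eigenvalue of A^T A))

||A||_2 = sigma_max(A) = sqrt(lambda_max(A^T A)). Form the symmetric matrix M = A^T A =
[[29, -3],
 [-3, 2]].
Its characteristic polynomial (trace, determinant of M give the coefficients) is
  p(λ) = det(λ I - M) = λ^2 - 31λ + 49.
For λ^2 - 31λ + 49 the discriminant is 765. It is nonnegative but not a perfect square, so the roots are real and irrational: λ = (31 ± sqrt(765))/2 ≈ 29.3293, 1.6707.
So the eigenvalues of A^T A are ≈ 1.6707, 29.3293 (all ≥ 0, as they must be for A^T A). The largest is λ_max = (31 + sqrt(765))/2 ≈ 29.3293, hence ||A||_2 = sqrt(λ_max) = sqrt((31 + sqrt(765))/2) ≈ 5.4157.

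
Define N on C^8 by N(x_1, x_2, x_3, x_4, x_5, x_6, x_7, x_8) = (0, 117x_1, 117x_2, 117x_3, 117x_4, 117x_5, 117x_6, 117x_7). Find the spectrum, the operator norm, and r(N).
sigma(N) = {0}; ||N|| = 117; r(N) = 0. (N is nilpotent with N^8 = 0.)

On C^8, N is a strictly lower-triangular matrix with 117 on the subdiagonal and zeros elsewhere, so its characteristic polynomial is lambda^8 and every eigenvalue is 0: sigma(N) = {0}. For the operator norm, N e_i = 117e_{i+1} for i = 1, ..., 7 and N e_8 = 0, so the singular values of N are 117 (with multiplicity 7) and 0; hence ||N|| = 117. The spectral radius r(N) = max|lambda| = 0. Note ||N|| > r(N) — characteristic of non-normal nilpotent operators. Indeed N^8 = 0.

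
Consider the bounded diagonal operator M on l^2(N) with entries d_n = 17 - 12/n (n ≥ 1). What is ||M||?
||M|| = 17

For a diagonal operator on l^2 with entries d_n, ||M|| = sup_n |d_n|. Here d_1 = 5, d_2 = 11, ..., and d_n = 17 - 12/n increases monotonically toward 17. All terms lie in [5, 17), so |d_n| = d_n and the supremum is the limit 17, which is not attained by any individual d_n. Hence ||M|| = 17.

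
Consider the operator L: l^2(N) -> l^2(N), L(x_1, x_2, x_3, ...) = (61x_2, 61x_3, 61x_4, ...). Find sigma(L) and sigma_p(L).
sigma(L) = closed disk {z in C : |z| ≤ 61}; sigma_p(L) = open disk {z in C : |z| < 61}

Note L = 61·V where V is the unit left shift (V x)_k = x_{k+1}; so sigma(L) = 61·sigma(V) and ||L|| = 61||V||. ||L x||^2 = 3721sum_{k≥2} |x_k|^2 ≤ 3721||x||^2, with equality on {x : x_1 = 0}, so ||L|| = 61. For any lambda with |lambda| < 61, set r = lambda/61 (|r| < 1); the vector x = (1, r, r^2, ...) is in l^2 and satisfies L x = 61(r, r^2, ...) = lambda x, so lambda is an eigenvalue. On the boundary |lambda| = 61 the geometric series diverges, so no l^2 eigenvector exists, but these lambda lie in the approximate point spectrum. Hence sigma(L) is the closed disk of radius 61 and sigma_p(L) is the open disk.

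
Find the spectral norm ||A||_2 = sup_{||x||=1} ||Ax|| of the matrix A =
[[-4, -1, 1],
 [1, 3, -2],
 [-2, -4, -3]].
||A||_2 ≈ 6.2682 (= sqrt(largest eigenvalue of A^T A))

||A||_2 = sigma_max(A) = sqrt(lambda_max(A^T A)). Form the symmetric matrix M = A^T A =
[[21, 15, 0],
 [15, 26, 5],
 [0, 5, 14]].
Its characteristic polynomial (trace, sum of principal 2x2 minors, determinant of M give the coefficients) is
  p(λ) = det(λ I - M) = λ^3 - 61λ^2 + 954λ - 3969.
No integer candidate from the rational root theorem (±divisors of 3969) is a root, so the roots are irrational. The cubic discriminant is Δ = 42154425 > 0, so there are three distinct real roots. p(6) = -225 and p(7) = 63 have opposite signs, so a root lies in (6, 7); Newton's method refines it to λ ≈ 6.7547. p(14) = 175 and p(15) = -9 have opposite signs, so a root lies in (14, 15); Newton's method refines it to λ ≈ 14.9551. p(39) = -225 and p(40) = 591 have opposite signs, so a root lies in (39, 40); Newton's method refines it to λ ≈ 39.2902. Check (Vieta): the three roots sum to 61, matching tr M = 61.
So the eigenvalues of A^T A are ≈ 6.7547, 14.9551, 39.2902 (all ≥ 0, as they must be for A^T A). The largest is λ_max ≈ 39.2902, hence ||A||_2 = sqrt(λ_max) ≈ 6.2682.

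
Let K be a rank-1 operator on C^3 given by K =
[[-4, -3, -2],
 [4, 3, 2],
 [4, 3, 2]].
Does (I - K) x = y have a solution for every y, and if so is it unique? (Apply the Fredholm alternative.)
(I - K) is singular (det(I - K) = 0, i.e. 1 ∈ sigma(K)). (I - K) x = y is solvable iff y ⊥ ker((I - K)^*) = span{(-4, -3, -2)}, i.e. iff -4y_1 - 3y_2 - 2y_3 = 0. When solvable, the solutions are x = y + c·(1, -1, -1), c arbitrary (ker(I - K) = span{(1, -1, -1)}, dimension 1).

K has rank 1, so it is an outer product K = u v^T: every row of K is a multiple of one row vector. Reading off the entries, u = (1, -1, -1) and v = (-4, -3, -2) (row i of K equals u_i·v^T). A rank-one matrix u v^T satisfies K u = u (v·u) and kills the (2)-dimensional subspace v^⊥, so its characteristic polynomial is lambda^2 (lambda - v·u) with v·u = tr K = 1. Hence the eigenvalues of I - K are 1 (multiplicity 2) and 1 - (1) = 0, so det(I - K) = 0. (Direct check: I - K =
[[5, 3, 2],
 [-4, -2, -2],
 [-4, -3, -1]]
has determinant 0.) So 1 is an eigenvalue of K and (I - K) is not invertible. The finite-dimensional Fredholm alternative says: either (I - K) is invertible, or ker(I - K) ≠ {0} and then range(I - K) = ker((I - K)^*)^⊥, with dim ker(I - K) = dim ker((I - K)^*). We are in the second case, so we need both kernels. Kernel of I - K: (I - K) u = u - u (v·u) = u - u = 0, so ker(I - K) = span{u} = span{(1, -1, -1)} (it is exactly 1-dimensional because rank(I - K) = 2). Kernel of the adjoint: K is real, so (I - K)^* = I - K^T = I - v u^T, and (I - v u^T) v = v - v (u·v) = 0; hence ker((I - K)^*) = span{v} = span{(-4, -3, -2)}. Therefore (I - K) x = y is solvable iff <y, v> = 0, i.e. iff -4y_1 - 3y_2 - 2y_3 = 0. When this holds, K y = u (v·y) = 0, so (I - K) y = y and x = y is a particular solution; the full solution set is the line x = y + c·u = y + c·(1, -1, -1), c ∈ C.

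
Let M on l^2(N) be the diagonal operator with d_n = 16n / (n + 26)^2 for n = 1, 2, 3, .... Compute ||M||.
||M|| = 2/13 (attained at n = 26)

For M diagonal, ||M|| = sup_n |d_n|. Treat f(x) = 16x / (x + 26)^2 for real x > 0. By the quotient rule, f'(x) = 16(26 - x)/(x + 26)^3, which is positive for x < 26 and negative for x > 26. So f has a unique maximum at x = 26, and since 26 is a positive integer, the supremum over n ≥ 1 is attained at n = 26: d_26 = 16·26/(26 + 26)^2 = 16·26/2704 = 2/13. Hence ||M|| = 2/13.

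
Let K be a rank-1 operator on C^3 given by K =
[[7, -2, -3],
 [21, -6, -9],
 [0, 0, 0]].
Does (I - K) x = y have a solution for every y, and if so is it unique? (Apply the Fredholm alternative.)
(I - K) is singular (det(I - K) = 0, i.e. 1 ∈ sigma(K)). (I - K) x = y is solvable iff y ⊥ ker((I - K)^*) = span{(7, -2, -3)}, i.e. iff 7y_1 - 2y_2 - 3y_3 = 0. When solvable, the solutions are x = y + c·(1, 3, 0), c arbitrary (ker(I - K) = span{(1, 3, 0)}, dimension 1).

K has rank 1, so it is an outer product K = u v^T: every row of K is a multiple of one row vector. Reading off the entries, u = (1, 3, 0) and v = (7, -2, -3) (row i of K equals u_i·v^T). A rank-one matrix u v^T satisfies K u = u (v·u) and kills the (2)-dimensional subspace v^⊥, so its characteristic polynomial is lambda^2 (lambda - v·u) with v·u = tr K = 1. Hence the eigenvalues of I - K are 1 (multiplicity 2) and 1 - (1) = 0, so det(I - K) = 0. (Direct check: I - K =
[[-6, 2, 3],
 [-21, 7, 9],
 [0, 0, 1]]
has determinant 0.) So 1 is an eigenvalue of K and (I - K) is not invertible. The finite-dimensional Fredholm alternative says: either (I - K) is invertible, or ker(I - K) ≠ {0} and then range(I - K) = ker((I - K)^*)^⊥, with dim ker(I - K) = dim ker((I - K)^*). We are in the second case, so we need both kernels. Kernel of I - K: (I - K) u = u - u (v·u) = u - u = 0, so ker(I - K) = span{u} = span{(1, 3, 0)} (it is exactly 1-dimensional because rank(I - K) = 2). Kernel of the adjoint: K is real, so (I - K)^* = I - K^T = I - v u^T, and (I - v u^T) v = v - v (u·v) = 0; hence ker((I - K)^*) = span{v} = span{(7, -2, -3)}. Therefore (I - K) x = y is solvable iff <y, v> = 0, i.e. iff 7y_1 - 2y_2 - 3y_3 = 0. When this holds, K y = u (v·y) = 0, so (I - K) y = y and x = y is a particular solution; the full solution set is the line x = y + c·u = y + c·(1, 3, 0), c ∈ C.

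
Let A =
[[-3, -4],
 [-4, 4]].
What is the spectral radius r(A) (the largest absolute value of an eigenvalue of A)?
r(A) = (1 + sqrt(113))/2 ≈ 5.8151

The eigenvalues of A are the roots of its characteristic polynomial. With M = A (coefficients from the trace and determinant):
  p(λ) = det(λ I - M) = λ^2 - λ - 28.
For λ^2 - λ - 28 the discriminant is 113. It is nonnegative but not a perfect square, so the roots are real and irrational: λ = (1 ± sqrt(113))/2 ≈ 5.8151, -4.8151.
Thus the eigenvalues (to 4 decimals) are 5.8151 (modulus 5.8151); -4.8151 (modulus 4.8151). The spectral radius is the largest modulus: r(A) = (1 + sqrt(113))/2 ≈ 5.8151. (Cross-check: r(A) ≤ ||A||_2 ≈ 5.8151; equality holds whenever A is normal, though it can also hold for some non-normal A.)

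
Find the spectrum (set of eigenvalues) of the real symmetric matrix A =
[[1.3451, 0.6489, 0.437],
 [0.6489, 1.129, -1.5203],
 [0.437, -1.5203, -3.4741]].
sigma(A) ≈ {-4, 1, 2}

A is real symmetric, so its spectrum consists of real eigenvalues. Expanding the characteristic polynomial of the displayed matrix gives
  det(λ I - A) = p(λ) = λ^3 + (1)λ^2 + (-10)λ + (8).
Solving p(λ) = 0 yields eigenvalues ≈ -4, 1, 2. (A is shown rounded to 4 decimals, so these recover the underlying integer eigenvalues to within that precision.)
Verification: the trace of A = -1 equals the sum of eigenvalues -1, and det(A) ≈ -7.9998 matches the eigenvalue product -8.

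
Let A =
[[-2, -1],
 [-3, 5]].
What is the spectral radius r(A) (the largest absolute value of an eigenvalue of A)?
r(A) = (3 + sqrt(61))/2 ≈ 5.4051

The eigenvalues of A are the roots of its characteristic polynomial. With M = A (coefficients from the trace and determinant):
  p(λ) = det(λ I - M) = λ^2 - 3λ - 13.
For λ^2 - 3λ - 13 the discriminant is 61. It is nonnegative but not a perfect square, so the roots are real and irrational: λ = (3 ± sqrt(61))/2 ≈ 5.4051, -2.4051.
Thus the eigenvalues (to 4 decimals) are 5.4051 (modulus 5.4051); -2.4051 (modulus 2.4051). The spectral radius is the largest modulus: r(A) = (3 + sqrt(61))/2 ≈ 5.4051. (Cross-check: r(A) ≤ ||A||_2 ≈ 5.8339; equality holds whenever A is normal, though it can also hold for some non-normal A.)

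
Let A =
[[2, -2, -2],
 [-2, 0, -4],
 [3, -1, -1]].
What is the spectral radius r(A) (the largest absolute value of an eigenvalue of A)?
r(A) ≈ 3.4755

The eigenvalues of A are the roots of its characteristic polynomial. With M = A (coefficients from the trace, the sum of principal 2x2 minors, and det A):
  p(λ) = det(λ I - M) = λ^3 - λ^2 - 4λ - 16.
No integer candidate from the rational root theorem (±divisors of 16) is a root, so the roots are irrational. The cubic discriminant is Δ = -7856 < 0, so there is one real root and a complex-conjugate pair. p(3) = -10 and p(4) = 16 have opposite signs, so a root lies in (3, 4); Newton's method refines it to λ ≈ 3.4755. Dividing out (λ - (3.4755)) leaves approximately λ^2 + 2.4755λ + 4.6036. For λ^2 + 2.4755λ + 4.6036 the discriminant is -12.2864. It is negative, so the remaining roots are the complex-conjugate pair λ ≈ -1.2378 ± 1.7526i. Their product equals the constant term, so |λ|^2 ≈ 4.6036 and |λ| ≈ 2.1456.
Thus the eigenvalues (to 4 decimals) are 3.4755 (modulus 3.4755); -1.2378 ± 1.7526i (modulus 2.1456). The spectral radius is the largest modulus: r(A) ≈ 3.4755. (Cross-check: r(A) ≤ ||A||_2 ≈ 4.7676; equality holds whenever A is normal, though it can also hold for some non-normal A.)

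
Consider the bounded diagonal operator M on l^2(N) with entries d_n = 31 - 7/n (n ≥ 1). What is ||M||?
||M|| = 31

For a diagonal operator on l^2 with entries d_n, ||M|| = sup_n |d_n|. Here d_1 = 24, d_2 = 55/2, ..., and d_n = 31 - 7/n increases monotonically toward 31. All terms lie in [24, 31), so |d_n| = d_n and the supremum is the limit 31, which is not attained by any individual d_n. Hence ||M|| = 31.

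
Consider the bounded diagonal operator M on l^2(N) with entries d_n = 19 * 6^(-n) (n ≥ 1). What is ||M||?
||M|| = 19/6 (attained at n = 1)

For M diagonal, ||M|| = sup_n |d_n|. The sequence d_n = 19 * 6^(-n) is positive and strictly decreasing (ratio 6^(-1) < 1), so the supremum is d_1 = 19/6. Hence ||M|| = 19/6.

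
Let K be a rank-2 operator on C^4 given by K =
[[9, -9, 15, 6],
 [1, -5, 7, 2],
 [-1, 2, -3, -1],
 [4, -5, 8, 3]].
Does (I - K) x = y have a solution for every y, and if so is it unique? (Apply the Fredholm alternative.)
(I - K) is invertible (det(I - K) = -53 ≠ 0), so for every y in C^4 the equation (I - K) x = y has a unique solution.

K has rank 2 and factors as K = U V^T = u1 v1^T + u2 v2^T with u1 = (-3, 1, 0, -1), v1 = (-2, 1, -2, -1), u2 = (-3, -3, 1, -2), v2 = (-1, 2, -3, -1) (multiplying out reproduces the displayed K). The nonzero eigenvalues of U V^T coincide with those of the 2 x 2 matrix G = V^T U = [[v1·u1, v1·u2], [v2·u1, v2·u2]] = [[8, 3], [6, -4]], and by the Sylvester determinant identity det(I_4 - U V^T) = det(I_2 - V^T U) = det([[-7, -3], [-6, 5]]) = (-7)(5) - (-3)(-6) = -53. (Direct check: I - K =
[[-8, 9, -15, -6],
 [-1, 6, -7, -2],
 [1, -2, 4, 1],
 [-4, 5, -8, -2]]
has determinant -53.) The finite-dimensional Fredholm alternative says: either (I - K) is invertible, or ker(I - K) ≠ {0} and then range(I - K) = ker((I - K)^*)^⊥, with dim ker(I - K) = dim ker((I - K)^*). Since det(I - K) ≠ 0, 1 is not an eigenvalue of K and ker(I - K) = {0}, so we are in the first case: for every y there is a unique x = (I - K)^(-1) y. (Explicitly, by the Woodbury identity, (I - U V^T)^(-1) = I + U (I_2 - G)^(-1) V^T.)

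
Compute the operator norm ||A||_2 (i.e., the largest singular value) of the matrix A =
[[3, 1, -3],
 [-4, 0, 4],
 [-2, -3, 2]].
||A||_2 = sqrt((68 + sqrt(2952))/2) ≈ 7.8209 (= sqrt(largest eigenvalue of A^T A))

||A||_2 = sigma_max(A) = sqrt(lambda_max(A^T A)). Form the symmetric matrix M = A^T A =
[[29, 9, -29],
 [9, 10, -9],
 [-29, -9, 29]].
Its characteristic polynomial (trace, sum of principal 2x2 minors, determinant of M give the coefficients) is
  p(λ) = det(λ I - M) = λ^3 - 68λ^2 + 418λ.
The constant term is 0, so λ = 0 is a root. Dividing out λ leaves p(λ) = λ(λ^2 - 68λ + 418). For λ^2 - 68λ + 418 the discriminant is 2952. It is nonnegative but not a perfect square, so the roots are real and irrational: λ = (68 ± sqrt(2952))/2 ≈ 61.1662, 6.8338.
So the eigenvalues of A^T A are ≈ 0, 6.8338, 61.1662 (all ≥ 0, as they must be for A^T A). The largest is λ_max = (68 + sqrt(2952))/2 ≈ 61.1662, hence ||A||_2 = sqrt(λ_max) = sqrt((68 + sqrt(2952))/2) ≈ 7.8209.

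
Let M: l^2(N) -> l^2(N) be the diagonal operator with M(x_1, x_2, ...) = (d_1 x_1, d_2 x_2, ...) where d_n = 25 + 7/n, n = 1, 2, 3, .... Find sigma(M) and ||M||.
sigma(M) = {25 + 7/n : n ≥ 1} ∪ {25}; ||M|| = 32

A bounded diagonal operator on l^2 with diagonal entries d_n has spectrum equal to the closure of {d_n : n ≥ 1}: every d_n is an eigenvalue (with eigenvector e_n), so {d_n} ⊂ sigma(M); the spectrum is closed, so its closure is too; and for lambda not in the closure, (M - lambda I) has bounded inverse (the diagonal entries 1/(d_n - lambda) are bounded). For our sequence d_n = 25 + 7/n, n = 1, 2, 3, ...:
  - {d_n} = {25 + 7/n : n ≥ 1}; the only limit point is 25
  - closure = {25 + 7/n : n ≥ 1} ∪ {25}
For the norm: a diagonal operator has ||M|| = sup_n |d_n|. Here d_n = 25 + 7/n is positive and decreasing, so sup_n |d_n| = d_1 = 25 + 7 = 32. So ||M|| = 32.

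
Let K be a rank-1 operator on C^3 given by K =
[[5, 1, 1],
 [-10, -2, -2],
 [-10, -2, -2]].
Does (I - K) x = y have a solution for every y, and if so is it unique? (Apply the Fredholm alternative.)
(I - K) is singular (det(I - K) = 0, i.e. 1 ∈ sigma(K)). (I - K) x = y is solvable iff y ⊥ ker((I - K)^*) = span{(5, 1, 1)}, i.e. iff 5y_1 + y_2 + y_3 = 0. When solvable, the solutions are x = y + c·(1, -2, -2), c arbitrary (ker(I - K) = span{(1, -2, -2)}, dimension 1).

K has rank 1, so it is an outer product K = u v^T: every row of K is a multiple of one row vector. Reading off the entries, u = (1, -2, -2) and v = (5, 1, 1) (row i of K equals u_i·v^T). A rank-one matrix u v^T satisfies K u = u (v·u) and kills the (2)-dimensional subspace v^⊥, so its characteristic polynomial is lambda^2 (lambda - v·u) with v·u = tr K = 1. Hence the eigenvalues of I - K are 1 (multiplicity 2) and 1 - (1) = 0, so det(I - K) = 0. (Direct check: I - K =
[[-4, -1, -1],
 [10, 3, 2],
 [10, 2, 3]]
has determinant 0.) So 1 is an eigenvalue of K and (I - K) is not invertible. The finite-dimensional Fredholm alternative says: either (I - K) is invertible, or ker(I - K) ≠ {0} and then range(I - K) = ker((I - K)^*)^⊥, with dim ker(I - K) = dim ker((I - K)^*). We are in the second case, so we need both kernels. Kernel of I - K: (I - K) u = u - u (v·u) = u - u = 0, so ker(I - K) = span{u} = span{(1, -2, -2)} (it is exactly 1-dimensional because rank(I - K) = 2). Kernel of the adjoint: K is real, so (I - K)^* = I - K^T = I - v u^T, and (I - v u^T) v = v - v (u·v) = 0; hence ker((I - K)^*) = span{v} = span{(5, 1, 1)}. Therefore (I - K) x = y is solvable iff <y, v> = 0, i.e. iff 5y_1 + y_2 + y_3 = 0. When this holds, K y = u (v·y) = 0, so (I - K) y = y and x = y is a particular solution; the full solution set is the line x = y + c·u = y + c·(1, -2, -2), c ∈ C.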